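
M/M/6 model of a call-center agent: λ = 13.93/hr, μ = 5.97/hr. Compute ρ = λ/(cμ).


ρ = λ/(cμ) = 13.93/(6·5.97) = 13.93/35.82 = 0.3889

Final: 0.3889


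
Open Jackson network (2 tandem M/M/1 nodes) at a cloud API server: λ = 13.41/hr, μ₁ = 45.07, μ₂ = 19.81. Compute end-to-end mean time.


Each node sees arrival rate λ = 13.41/hr (tandem ⇒ throughput preserved).
W₁ = 1/(μ₁−λ) = 1/(45.07−13.41) = 0.03159 hr
W₂ = 1/(μ₂−λ) = 1/(19.81−13.41) = 0.15625 hr
W_total = W₁ + W₂ = 0.03159 + 0.15625 = 0.18784 hr

Final: 0.18784 hr


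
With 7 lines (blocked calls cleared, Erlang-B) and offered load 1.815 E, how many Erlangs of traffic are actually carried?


B(7,1.815) = 0.002098 (Erlang-B)
Carried load = a(1 − B) = 1.815·(1 − 0.002098) = 1.815·0.997902 = 1.8112 E

Final: 1.8112 Erlangs


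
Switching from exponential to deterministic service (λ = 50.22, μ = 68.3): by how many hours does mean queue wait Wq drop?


ρ = 50.22/68.3 = 0.7353
Wq(M/M/1) = ρ/(μ−λ) = 0.7353/18.08 = 0.04067 hr
Wq(M/D/1) = ρ/(2(μ−λ)) = 0.02033 hr
Savings = 0.04067 − 0.02033 = 0.02033 hr

Final: 0.02033 hr


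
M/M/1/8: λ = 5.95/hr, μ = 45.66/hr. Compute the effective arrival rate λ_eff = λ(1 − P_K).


ρ = 0.1303; P_K = (1−ρ)ρ^8/(1−ρ^9) = 0.00000007231
λ_eff = λ(1 − P_K) = 5.95·(1 − 0.00000007231) = 5.95·1.000000 = 5.9500 /hr

Final: 5.9500 /hr


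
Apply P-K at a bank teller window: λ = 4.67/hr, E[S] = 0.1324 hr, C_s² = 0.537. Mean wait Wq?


ρ = λ·E[S] = 4.67·0.1324 = 0.6183
E[S²] = E[S]²(1+C_s²) = 0.1324²·(1+0.537) = 0.026943
Wq = λ·E[S²]/(2(1−ρ)) = 4.67·0.026943/(2·0.3817) = 0.16483 hr

Final: 0.16483 hr


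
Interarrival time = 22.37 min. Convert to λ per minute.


λ = 1/(interarrival time) in consistent units.
1 minute = 1 min, so λ = 1/22.37 = 0.04470 per minute

Final: 0.04470 /min


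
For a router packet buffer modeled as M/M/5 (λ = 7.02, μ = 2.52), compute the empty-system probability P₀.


a = λ/μ = 7.02/2.52 = 2.7857; ρ = a/c = 0.5571
Σ_{k=0}^{4} a^k/k! (terms k=0..4) = 1.00000 + 2.78571 + 3.88010 + 3.60295 + 2.50920 = 13.77797
Tail: a^5/(5!(1−ρ)) = 167.75785/(120·0.4429) = 3.15673
P₀ = 1/(13.77797 + 3.15673) = 1/16.93470 = 0.059050

Final: 0.059050


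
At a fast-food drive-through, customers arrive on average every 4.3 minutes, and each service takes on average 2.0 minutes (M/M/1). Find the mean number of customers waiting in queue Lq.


λ = 60/4.3 = 13.9535 /hr
μ = 60/2.0 = 30.0000 /hr
ρ = λ/μ = 13.9535/30.0000 = 0.4651
Lq = ρ²/(1−ρ) = 0.2163/0.5349 = 0.4044

Final: 0.4044


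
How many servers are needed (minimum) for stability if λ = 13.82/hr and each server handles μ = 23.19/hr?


Stability requires cμ > λ ⇔ c > λ/μ.
λ/μ = 13.82/23.19 = 0.5959
Minimum integer c = ⌊0.5959⌋ + 1 = 1
Check: 1·23.19 = 23.19 > 13.82, while 0·23.19 = 0.00 ≤ 13.82

Final: 1 servers


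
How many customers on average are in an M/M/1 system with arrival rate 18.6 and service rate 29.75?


ρ = λ/μ = 18.6/29.75 = 0.6252
L = ρ/(1−ρ) = 0.6252/(1 − 0.6252) = 0.6252/0.3748 = 1.6682

Final: 1.6682


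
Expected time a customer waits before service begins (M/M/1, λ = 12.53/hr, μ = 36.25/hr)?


ρ = 12.53/36.25 = 0.3457
Wq = ρ/(μ−λ) = 0.3457/(36.25 − 12.53) = 0.3457/23.72 = 0.01457 hr

Final: 0.01457 hr


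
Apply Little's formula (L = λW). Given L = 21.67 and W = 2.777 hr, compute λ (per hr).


λ = L/W = 21.67/2.777 = 7.8034 /hr

Final: 7.8034 /hr


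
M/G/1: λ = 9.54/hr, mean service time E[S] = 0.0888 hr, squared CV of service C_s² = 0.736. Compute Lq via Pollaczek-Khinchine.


ρ = λ·E[S] = 9.54·0.0888 = 0.8472
Lq = ρ²(1+C_s²)/(2(1−ρ)) = 0.7177·(1+0.736)/(2·0.1528)
= 0.7177·1.7360/0.3057 = 4.07552

Final: 4.07552


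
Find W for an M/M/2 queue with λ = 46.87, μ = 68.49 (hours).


a = 0.6843; ρ = 0.3422; P₀ = 0.490128
Lq = P₀·a^c·ρ/(c!(1−ρ)²) = 0.09074
Wq = Lq/λ = 0.09074/46.87 = 0.001936 hr
W = Wq + 1/μ = 0.001936 + 0.01460 = 0.01654 hr

Final: 0.01654 hr


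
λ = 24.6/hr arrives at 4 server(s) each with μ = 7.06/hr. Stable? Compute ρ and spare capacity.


Total capacity cμ = 4·7.06 = 28.24/hr
ρ = λ/(cμ) = 24.6/28.24 = 0.8711
Stable ⇔ ρ < 1: YES
Spare capacity = cμ − λ = 28.24 − 24.6 = 3.64/hr

Final: ρ = 0.8711; stable; margin = 3.64/hr


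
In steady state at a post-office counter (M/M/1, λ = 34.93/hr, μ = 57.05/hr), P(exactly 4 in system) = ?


ρ = 34.93/57.05 = 0.6123
P_n = (1−ρ)·ρ^n = (1 − 0.6123)·0.6123^4 = 0.3877·0.140531 = 0.054488

Final: 0.054488


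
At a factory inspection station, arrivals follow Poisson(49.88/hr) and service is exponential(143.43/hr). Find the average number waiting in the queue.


ρ = 49.88/143.43 = 0.3478
Lq = ρ²/(1−ρ) = 0.1209/0.6522 = 0.1854

Final: 0.1854


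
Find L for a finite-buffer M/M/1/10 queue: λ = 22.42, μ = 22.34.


ρ = 22.42/22.34 = 1.0036
L = ρ[1 − (K+1)ρ^K + Kρ^(K+1)] / [(1−ρ)(1−ρ^(K+1))]
Numerator: 1.0036·(1 − 11·1.036393 + 10·1.040104) = 0.0007232
Denominator: (-0.003581)·(-0.040104) = 0.0001436
L = 0.0007232/0.0001436 = 5.0357

Final: 5.0357


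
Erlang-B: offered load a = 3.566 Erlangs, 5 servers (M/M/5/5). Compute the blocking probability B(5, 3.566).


B(c,a) = (a^c/c!) / Σ_{k=0}^{c} a^k/k!
a^5/5! = 4.805355
Σ terms (k=0..5): 1.00000 + 3.56600 + 6.35818 + 7.55775 + 6.73774 + 4.80535 = 30.025025
B = 4.805355/30.025025 = 0.160045

Final: 0.160045


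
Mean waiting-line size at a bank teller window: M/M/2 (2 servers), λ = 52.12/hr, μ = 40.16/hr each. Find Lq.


a = λ/μ = 1.2978; ρ = a/2 = 0.6489
P₀ = 0.212927
Lq = P₀·a^c·ρ / (c!·(1−ρ)²) = 0.212927·1.68431·0.6489/(2·0.12327)
= 0.94395

Final: 0.94395


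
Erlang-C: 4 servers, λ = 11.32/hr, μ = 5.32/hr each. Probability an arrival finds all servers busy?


a = λ/μ = 2.1278; ρ = a/4 = 0.5320
P₀ = 0.113351 (from M/M/c formula)
C(c,a) = [a^c/(c!(1−ρ))]·P₀ = [20.49931/(24·0.4680)]·0.113351
= 1.82490·0.113351 = 0.206854

Final: 0.206854


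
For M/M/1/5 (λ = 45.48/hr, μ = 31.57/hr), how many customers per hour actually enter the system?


ρ = 1.4406; P_K = (1−ρ)ρ^5/(1−ρ^6) = 0.344375
λ_eff = λ(1 − P_K) = 45.48·(1 − 0.344375) = 45.48·0.655625 = 29.8178 /hr

Final: 29.8178 /hr


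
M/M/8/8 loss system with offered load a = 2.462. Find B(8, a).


B(c,a) = (a^c/c!) / Σ_{k=0}^{c} a^k/k!
a^8/8! = 0.033480
Σ terms (k=0..8): 1.00000 + 2.46200 + 3.03072 + 2.48721 + 1.53088 + 0.75380 + 0.30931 + 0.10879 + 0.03348 = 11.716199
B = 0.033480/11.716199 = 0.002858

Final: 0.002858


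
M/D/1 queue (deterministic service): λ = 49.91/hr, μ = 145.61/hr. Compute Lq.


ρ = 49.91/145.61 = 0.3428
M/D/1: Lq = ρ²/(2(1−ρ)) = 0.1175/(2·0.6572) = 0.08938

Final: 0.08938


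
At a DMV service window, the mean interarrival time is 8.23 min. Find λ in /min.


λ = 1/(interarrival time) in consistent units.
1 minute = 1 min, so λ = 1/8.23 = 0.1215 per minute

Final: 0.1215 /min


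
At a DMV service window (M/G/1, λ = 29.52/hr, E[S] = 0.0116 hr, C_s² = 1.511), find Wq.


ρ = λ·E[S] = 29.52·0.0116 = 0.3424
E[S²] = E[S]²(1+C_s²) = 0.0116²·(1+1.511) = 0.0003379
Wq = λ·E[S²]/(2(1−ρ)) = 29.52·0.0003379/(2·0.6576) = 0.007584 hr

Final: 0.007584 hr


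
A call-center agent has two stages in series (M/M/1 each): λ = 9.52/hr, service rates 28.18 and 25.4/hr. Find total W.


Each node sees arrival rate λ = 9.52/hr (tandem ⇒ throughput preserved).
W₁ = 1/(μ₁−λ) = 1/(28.18−9.52) = 0.05359 hr
W₂ = 1/(μ₂−λ) = 1/(25.4−9.52) = 0.06297 hr
W_total = W₁ + W₂ = 0.05359 + 0.06297 = 0.11656 hr

Final: 0.11656 hr


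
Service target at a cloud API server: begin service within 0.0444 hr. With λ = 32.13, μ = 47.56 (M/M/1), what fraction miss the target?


ρ = 32.13/47.56 = 0.6756
P(Wq > t) = ρ·e^{−(μ−λ)t} = 0.6756·e^{−0.6851}
= 0.6756·0.504044 = 0.340516

Final: 0.340516


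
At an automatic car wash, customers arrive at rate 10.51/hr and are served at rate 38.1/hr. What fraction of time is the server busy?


ρ = λ/μ = 10.51/38.1 = 0.2759

Final: 0.2759


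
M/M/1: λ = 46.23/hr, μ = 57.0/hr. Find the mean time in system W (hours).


W = 1/(μ−λ) = 1/(57.0 − 46.23) = 1/10.77 = 0.09285 hr

Final: 0.09285 hr


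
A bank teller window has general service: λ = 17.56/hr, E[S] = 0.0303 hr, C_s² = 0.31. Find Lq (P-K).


ρ = λ·E[S] = 17.56·0.0303 = 0.5321
Lq = ρ²(1+C_s²)/(2(1−ρ)) = 0.2831·(1+0.31)/(2·0.4679)
= 0.2831·1.3100/0.9359 = 0.39627

Final: 0.39627


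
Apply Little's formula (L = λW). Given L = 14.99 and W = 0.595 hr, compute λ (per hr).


λ = L/W = 14.99/0.595 = 25.1933 /hr

Final: 25.1933 /hr


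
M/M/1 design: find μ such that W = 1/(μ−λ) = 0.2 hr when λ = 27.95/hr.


W = 1/(μ−λ) ⇒ μ − λ = 1/W = 1/0.2 = 5.0000
μ = λ + 1/W = 27.95 + 5.0000 = 32.9500 per hr

Final: 32.9500 /hr


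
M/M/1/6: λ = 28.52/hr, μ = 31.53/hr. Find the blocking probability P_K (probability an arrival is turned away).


ρ = λ/μ = 28.52/31.53 = 0.9045
P_K = (1−ρ)ρ^K/(1−ρ^(K+1)) = (0.09546·0.547713)/(1 − 0.495426)
= 0.052287/0.504574 = 0.103627

Final: 0.103627


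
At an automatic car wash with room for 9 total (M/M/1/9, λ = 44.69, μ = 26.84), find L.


ρ = 44.69/26.84 = 1.6651
L = ρ[1 − (K+1)ρ^K + Kρ^(K+1)] / [(1−ρ)(1−ρ^(K+1))]
Numerator: 1.6651·(1 − 10·98.367263 + 9·163.786624) = 818.218263
Denominator: (-0.6651)·(-162.786624) = 108.261596
L = 818.218263/108.261596 = 7.5578

Final: 7.5578


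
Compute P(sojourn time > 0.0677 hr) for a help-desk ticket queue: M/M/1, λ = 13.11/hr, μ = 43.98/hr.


W ~ Exponential(μ−λ) for M/M/1.
μ − λ = 43.98 − 13.11 = 30.8700
P(W > t) = e^{−(μ−λ)t} = e^{−2.0899} = 0.123700

Final: 0.123700


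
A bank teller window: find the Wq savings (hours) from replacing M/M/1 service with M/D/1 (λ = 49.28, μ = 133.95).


ρ = 49.28/133.95 = 0.3679
Wq(M/M/1) = ρ/(μ−λ) = 0.3679/84.67 = 0.004345 hr
Wq(M/D/1) = ρ/(2(μ−λ)) = 0.002173 hr
Savings = 0.004345 − 0.002173 = 0.002173 hr

Final: 0.002173 hr


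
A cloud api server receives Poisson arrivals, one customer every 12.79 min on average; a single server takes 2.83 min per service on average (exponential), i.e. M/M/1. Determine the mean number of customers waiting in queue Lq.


λ = 60/12.79 = 4.6912 /hr
μ = 60/2.83 = 21.2014 /hr
ρ = λ/μ = 4.6912/21.2014 = 0.2213
Lq = ρ²/(1−ρ) = 0.04896/0.7787 = 0.06287

Final: 0.06287


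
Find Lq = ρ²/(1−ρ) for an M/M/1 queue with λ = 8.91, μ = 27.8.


ρ = 8.91/27.8 = 0.3205
Lq = ρ²/(1−ρ) = 0.1027/0.6795 = 0.1512

Final: 0.1512


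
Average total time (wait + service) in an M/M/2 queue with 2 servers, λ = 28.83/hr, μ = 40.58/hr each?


a = 0.7104; ρ = 0.3552; P₀ = 0.475771
Lq = P₀·a^c·ρ/(c!(1−ρ)²) = 0.10259
Wq = Lq/λ = 0.10259/28.83 = 0.003559 hr
W = Wq + 1/μ = 0.003559 + 0.02464 = 0.02820 hr

Final: 0.02820 hr


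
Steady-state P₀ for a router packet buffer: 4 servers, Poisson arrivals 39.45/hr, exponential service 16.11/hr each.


a = λ/μ = 39.45/16.11 = 2.4488; ρ = a/c = 0.6122
Σ_{k=0}^{3} a^k/k! (terms k=0..3) = 1.00000 + 2.44879 + 2.99829 + 2.44739 = 8.89446
Tail: a^4/(4!(1−ρ)) = 35.95886/(24·0.3878) = 3.86353
P₀ = 1/(8.89446 + 3.86353) = 1/12.75799 = 0.078382

Final: 0.078382


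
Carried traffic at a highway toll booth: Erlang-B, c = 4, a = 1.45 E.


B(4,1.45) = 0.043922 (Erlang-B)
Carried load = a(1 − B) = 1.45·(1 − 0.043922) = 1.45·0.956078 = 1.3863 E

Final: 1.3863 Erlangs


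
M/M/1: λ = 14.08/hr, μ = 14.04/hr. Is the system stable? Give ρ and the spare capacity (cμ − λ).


Total capacity cμ = 1·14.04 = 14.04/hr
ρ = λ/(cμ) = 14.08/14.04 = 1.0028
Stable ⇔ ρ < 1: NO
Spare capacity = cμ − λ = 14.04 − 14.08 = -0.04/hr

Final: ρ = 1.0028; unstable; margin = -0.04/hr


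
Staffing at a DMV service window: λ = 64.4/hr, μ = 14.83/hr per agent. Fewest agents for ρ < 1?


Stability requires cμ > λ ⇔ c > λ/μ.
λ/μ = 64.4/14.83 = 4.3425
Minimum integer c = ⌊4.3425⌋ + 1 = 5
Check: 5·14.83 = 74.15 > 64.4, while 4·14.83 = 59.32 ≤ 64.4

Final: 5 servers


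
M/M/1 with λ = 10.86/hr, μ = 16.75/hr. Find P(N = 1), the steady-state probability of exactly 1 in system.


ρ = 10.86/16.75 = 0.6484
P_n = (1−ρ)·ρ^n = (1 − 0.6484)·0.6484^1 = 0.3516·0.648358 = 0.227990

Final: 0.227990


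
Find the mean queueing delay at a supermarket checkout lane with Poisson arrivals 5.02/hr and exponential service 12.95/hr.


ρ = 5.02/12.95 = 0.3876
Wq = ρ/(μ−λ) = 0.3876/(12.95 − 5.02) = 0.3876/7.93 = 0.04888 hr

Final: 0.04888 hr


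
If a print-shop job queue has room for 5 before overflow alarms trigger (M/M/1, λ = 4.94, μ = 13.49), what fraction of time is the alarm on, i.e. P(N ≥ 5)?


ρ = 4.94/13.49 = 0.3662
P(N ≥ n) = ρ^n = 0.3662^5 = 0.006585

Final: 0.006585


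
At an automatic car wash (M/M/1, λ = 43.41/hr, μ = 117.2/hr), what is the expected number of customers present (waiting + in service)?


ρ = λ/μ = 43.41/117.2 = 0.3704
L = ρ/(1−ρ) = 0.3704/(1 − 0.3704) = 0.3704/0.6296 = 0.5883

Final: 0.5883


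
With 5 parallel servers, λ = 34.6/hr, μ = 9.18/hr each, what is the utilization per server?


ρ = λ/(cμ) = 34.6/(5·9.18) = 34.6/45.90 = 0.7538

Final: 0.7538


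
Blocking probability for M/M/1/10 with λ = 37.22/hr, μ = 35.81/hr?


ρ = λ/μ = 37.22/35.81 = 1.0394
P_K = (1−ρ)ρ^K/(1−ρ^(K+1)) = (-0.03937·1.471365)/(1 − 1.529299)
= -0.057934/-0.529299 = 0.109455

Final: 0.109455


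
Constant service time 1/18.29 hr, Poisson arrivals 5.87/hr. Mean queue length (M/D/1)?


ρ = 5.87/18.29 = 0.3209
M/D/1: Lq = ρ²/(2(1−ρ)) = 0.1030/(2·0.6791) = 0.07584

Final: 0.07584


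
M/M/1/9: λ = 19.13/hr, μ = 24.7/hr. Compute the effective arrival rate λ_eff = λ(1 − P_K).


ρ = 0.7745; P_K = (1−ρ)ρ^9/(1−ρ^10) = 0.024515
λ_eff = λ(1 − P_K) = 19.13·(1 − 0.024515) = 19.13·0.975485 = 18.6610 /hr

Final: 18.6610 /hr


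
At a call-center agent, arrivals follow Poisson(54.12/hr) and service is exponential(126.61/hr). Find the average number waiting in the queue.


ρ = 54.12/126.61 = 0.4275
Lq = ρ²/(1−ρ) = 0.1827/0.5725 = 0.3191

Final: 0.3191


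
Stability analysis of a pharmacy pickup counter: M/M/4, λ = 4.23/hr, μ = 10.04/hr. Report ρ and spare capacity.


Total capacity cμ = 4·10.04 = 40.16/hr
ρ = λ/(cμ) = 4.23/40.16 = 0.1053
Stable ⇔ ρ < 1: YES
Spare capacity = cμ − λ = 40.16 − 4.23 = 35.93/hr

Final: ρ = 0.1053; stable; margin = 35.93/hr


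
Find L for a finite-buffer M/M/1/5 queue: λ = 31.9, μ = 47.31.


ρ = 31.9/47.31 = 0.6743
L = ρ[1 − (K+1)ρ^K + Kρ^(K+1)] / [(1−ρ)(1−ρ^(K+1))]
Numerator: 0.6743·(1 − 6·0.139376 + 5·0.093978) = 0.427244
Denominator: (0.3257)·(0.906022) = 0.295113
L = 0.427244/0.295113 = 1.4477

Final: 1.4477


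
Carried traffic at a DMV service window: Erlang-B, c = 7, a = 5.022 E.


B(7,5.022) = 0.121900 (Erlang-B)
Carried load = a(1 − B) = 5.022·(1 − 0.121900) = 5.022·0.878100 = 4.4098 E

Final: 4.4098 Erlangs


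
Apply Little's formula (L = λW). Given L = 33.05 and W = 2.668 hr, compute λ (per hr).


λ = L/W = 33.05/2.668 = 12.3876 /hr

Final: 12.3876 /hr


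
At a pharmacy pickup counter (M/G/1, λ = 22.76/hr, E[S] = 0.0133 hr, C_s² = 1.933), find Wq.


ρ = λ·E[S] = 22.76·0.0133 = 0.3027
E[S²] = E[S]²(1+C_s²) = 0.0133²·(1+1.933) = 0.0005188
Wq = λ·E[S²]/(2(1−ρ)) = 22.76·0.0005188/(2·0.6973) = 0.008467 hr

Final: 0.008467 hr


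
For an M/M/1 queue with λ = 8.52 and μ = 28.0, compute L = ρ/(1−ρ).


ρ = λ/μ = 8.52/28.0 = 0.3043
L = ρ/(1−ρ) = 0.3043/(1 − 0.3043) = 0.3043/0.6957 = 0.4374

Final: 0.4374


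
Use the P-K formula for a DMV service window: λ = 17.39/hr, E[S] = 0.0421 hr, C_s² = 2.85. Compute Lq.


ρ = λ·E[S] = 17.39·0.0421 = 0.7321
Lq = ρ²(1+C_s²)/(2(1−ρ)) = 0.5360·(1+2.85)/(2·0.2679)
= 0.5360·3.8500/0.5358 = 3.85170

Final: 3.85170


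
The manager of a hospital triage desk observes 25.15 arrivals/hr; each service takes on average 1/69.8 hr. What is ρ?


ρ = λ/μ = 25.15/69.8 = 0.3603

Final: 0.3603


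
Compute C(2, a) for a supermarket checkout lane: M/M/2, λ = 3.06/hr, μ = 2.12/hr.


a = λ/μ = 1.4434; ρ = a/2 = 0.7217
P₀ = 0.161644 (from M/M/c formula)
C(c,a) = [a^c/(c!(1−ρ))]·P₀ = [2.08339/(2·0.2783)]·0.161644
= 3.74304·0.161644 = 0.605040

Final: 0.605040


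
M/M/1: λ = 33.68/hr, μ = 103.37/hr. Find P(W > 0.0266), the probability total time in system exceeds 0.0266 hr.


W ~ Exponential(μ−λ) for M/M/1.
μ − λ = 103.37 − 33.68 = 69.6900
P(W > t) = e^{−(μ−λ)t} = e^{−1.8538} = 0.156648

Final: 0.156648


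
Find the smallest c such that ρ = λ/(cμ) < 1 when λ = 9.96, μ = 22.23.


Stability requires cμ > λ ⇔ c > λ/μ.
λ/μ = 9.96/22.23 = 0.4480
Minimum integer c = ⌊0.4480⌋ + 1 = 1
Check: 1·22.23 = 22.23 > 9.96, while 0·22.23 = 0.00 ≤ 9.96

Final: 1 servers


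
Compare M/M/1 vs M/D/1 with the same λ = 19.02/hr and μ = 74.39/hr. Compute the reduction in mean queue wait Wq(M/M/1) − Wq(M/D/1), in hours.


ρ = 19.02/74.39 = 0.2557
Wq(M/M/1) = ρ/(μ−λ) = 0.2557/55.37 = 0.004618 hr
Wq(M/D/1) = ρ/(2(μ−λ)) = 0.002309 hr
Savings = 0.004618 − 0.002309 = 0.002309 hr

Final: 0.002309 hr


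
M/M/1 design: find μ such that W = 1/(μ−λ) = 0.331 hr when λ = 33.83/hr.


W = 1/(μ−λ) ⇒ μ − λ = 1/W = 1/0.331 = 3.0211
μ = λ + 1/W = 33.83 + 3.0211 = 36.8511 per hr

Final: 36.8511 /hr


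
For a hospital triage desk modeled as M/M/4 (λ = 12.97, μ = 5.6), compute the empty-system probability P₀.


a = λ/μ = 12.97/5.6 = 2.3161; ρ = a/c = 0.5790
Σ_{k=0}^{3} a^k/k! (terms k=0..3) = 1.00000 + 2.31607 + 2.68209 + 2.07064 = 8.06880
Tail: a^4/(4!(1−ρ)) = 28.77450/(24·0.4210) = 2.84795
P₀ = 1/(8.06880 + 2.84795) = 1/10.91676 = 0.091602

Final: 0.091602


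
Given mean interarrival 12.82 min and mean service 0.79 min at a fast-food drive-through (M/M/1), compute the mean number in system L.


λ = 60/12.82 = 4.6802 /hr
μ = 60/0.79 = 75.9494 /hr
ρ = λ/μ = 4.6802/75.9494 = 0.06162
L = ρ/(1−ρ) = 0.06162/0.9384 = 0.06567

Final: 0.06567


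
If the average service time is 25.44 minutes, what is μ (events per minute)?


μ = 1/(service time) in consistent units.
1 minute = 1 min, so μ = 1/25.44 = 0.03931 per minute

Final: 0.03931 /min


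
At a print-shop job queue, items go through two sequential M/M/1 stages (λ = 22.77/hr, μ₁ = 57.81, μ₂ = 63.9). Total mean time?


Each node sees arrival rate λ = 22.77/hr (tandem ⇒ throughput preserved).
W₁ = 1/(μ₁−λ) = 1/(57.81−22.77) = 0.02854 hr
W₂ = 1/(μ₂−λ) = 1/(63.9−22.77) = 0.02431 hr
W_total = W₁ + W₂ = 0.02854 + 0.02431 = 0.05285 hr

Final: 0.05285 hr


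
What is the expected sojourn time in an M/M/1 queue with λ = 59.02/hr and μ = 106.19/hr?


W = 1/(μ−λ) = 1/(106.19 − 59.02) = 1/47.17 = 0.02120 hr

Final: 0.02120 hr


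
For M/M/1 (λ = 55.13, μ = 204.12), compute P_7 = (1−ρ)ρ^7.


ρ = 55.13/204.12 = 0.2701
P_n = (1−ρ)·ρ^n = (1 − 0.2701)·0.2701^7 = 0.7299·0.0001048 = 0.00007652

Final: 0.00007652


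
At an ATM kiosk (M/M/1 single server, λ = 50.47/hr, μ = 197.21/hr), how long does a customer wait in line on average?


ρ = 50.47/197.21 = 0.2559
Wq = ρ/(μ−λ) = 0.2559/(197.21 − 50.47) = 0.2559/146.74 = 0.001744 hr

Final: 0.001744 hr


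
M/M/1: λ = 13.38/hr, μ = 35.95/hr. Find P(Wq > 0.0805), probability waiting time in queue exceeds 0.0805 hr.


ρ = 13.38/35.95 = 0.3722
P(Wq > t) = ρ·e^{−(μ−λ)t} = 0.3722·e^{−1.8169}
= 0.3722·0.162531 = 0.060491

Final: 0.060491


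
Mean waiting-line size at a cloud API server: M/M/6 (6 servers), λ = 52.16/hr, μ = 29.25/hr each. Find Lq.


a = λ/μ = 1.7832; ρ = a/6 = 0.2972
P₀ = 0.167968
Lq = P₀·a^c·ρ / (c!·(1−ρ)²) = 0.167968·32.15661·0.2972/(720·0.49392)
= 0.004514

Final: 0.004514


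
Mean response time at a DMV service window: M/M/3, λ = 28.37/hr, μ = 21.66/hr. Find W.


a = 1.3098; ρ = 0.4366; P₀ = 0.260942
Lq = P₀·a^c·ρ/(c!(1−ρ)²) = 0.13441
Wq = Lq/λ = 0.13441/28.37 = 0.004738 hr
W = Wq + 1/μ = 0.004738 + 0.04617 = 0.05091 hr

Final: 0.05091 hr


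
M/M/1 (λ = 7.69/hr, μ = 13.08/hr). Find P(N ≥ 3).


ρ = 7.69/13.08 = 0.5879
P(N ≥ n) = ρ^n = 0.5879^3 = 0.203215

Final: 0.203215


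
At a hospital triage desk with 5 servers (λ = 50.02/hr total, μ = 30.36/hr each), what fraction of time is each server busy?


ρ = λ/(cμ) = 50.02/(5·30.36) = 50.02/151.80 = 0.3295

Final: 0.3295


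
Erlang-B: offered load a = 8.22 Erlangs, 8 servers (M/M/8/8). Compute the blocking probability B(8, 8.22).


B(c,a) = (a^c/c!) / Σ_{k=0}^{c} a^k/k!
a^8/8! = 516.956520
Σ terms (k=0..8): 1.00000 + 8.22000 + 33.78420 + 92.56871 + 190.22869 + 312.73597 + 428.44829 + 503.12070 + 516.95652 = 2087.063083
B = 516.956520/2087.063083 = 0.247696

Final: 0.247696


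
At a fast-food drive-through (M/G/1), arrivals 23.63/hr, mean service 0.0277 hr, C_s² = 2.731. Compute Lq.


ρ = λ·E[S] = 23.63·0.0277 = 0.6546
Lq = ρ²(1+C_s²)/(2(1−ρ)) = 0.4284·(1+2.731)/(2·0.3454)
= 0.4284·3.7310/0.6909 = 2.31365

Final: 2.31365


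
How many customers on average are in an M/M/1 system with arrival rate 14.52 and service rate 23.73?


ρ = λ/μ = 14.52/23.73 = 0.6119
L = ρ/(1−ρ) = 0.6119/(1 − 0.6119) = 0.6119/0.3881 = 1.5765

Final: 1.5765


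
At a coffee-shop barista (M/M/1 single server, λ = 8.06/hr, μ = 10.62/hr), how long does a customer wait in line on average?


ρ = 8.06/10.62 = 0.7589
Wq = ρ/(μ−λ) = 0.7589/(10.62 − 8.06) = 0.7589/2.56 = 0.2965 hr

Final: 0.2965 hr


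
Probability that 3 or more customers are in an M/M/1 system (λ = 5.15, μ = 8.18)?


ρ = 5.15/8.18 = 0.6296
P(N ≥ n) = ρ^n = 0.6296^3 = 0.249552

Final: 0.249552


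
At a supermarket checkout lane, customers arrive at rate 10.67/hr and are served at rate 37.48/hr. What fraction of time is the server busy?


ρ = λ/μ = 10.67/37.48 = 0.2847

Final: 0.2847


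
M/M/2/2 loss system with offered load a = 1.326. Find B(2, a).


B(c,a) = (a^c/c!) / Σ_{k=0}^{c} a^k/k!
a^2/2! = 0.879138
Σ terms (k=0..2): 1.00000 + 1.32600 + 0.87914 = 3.205138
B = 0.879138/3.205138 = 0.274290

Final: 0.274290


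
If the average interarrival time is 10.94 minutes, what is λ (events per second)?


λ = 1/(interarrival time) in consistent units.
1 second = 0.0166667 min, so λ = 0.0166667/10.94 = 0.001523 per second

Final: 0.001523 /sec


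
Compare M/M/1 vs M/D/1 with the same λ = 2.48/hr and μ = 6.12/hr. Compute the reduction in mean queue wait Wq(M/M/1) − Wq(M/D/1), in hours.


ρ = 2.48/6.12 = 0.4052
Wq(M/M/1) = ρ/(μ−λ) = 0.4052/3.64 = 0.11133 hr
Wq(M/D/1) = ρ/(2(μ−λ)) = 0.05566 hr
Savings = 0.11133 − 0.05566 = 0.05566 hr

Final: 0.05566 hr


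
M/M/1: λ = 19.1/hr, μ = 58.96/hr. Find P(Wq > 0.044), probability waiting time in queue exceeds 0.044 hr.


ρ = 19.1/58.96 = 0.3239
P(Wq > t) = ρ·e^{−(μ−λ)t} = 0.3239·e^{−1.7538}
= 0.3239·0.173108 = 0.056078

Final: 0.056078


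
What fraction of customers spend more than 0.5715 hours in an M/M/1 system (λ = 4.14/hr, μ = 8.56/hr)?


W ~ Exponential(μ−λ) for M/M/1.
μ − λ = 8.56 − 4.14 = 4.4200
P(W > t) = e^{−(μ−λ)t} = e^{−2.5260} = 0.079976

Final: 0.079976


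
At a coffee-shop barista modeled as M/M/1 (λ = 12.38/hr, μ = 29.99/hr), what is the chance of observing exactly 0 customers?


ρ = 12.38/29.99 = 0.4128
P_n = (1−ρ)·ρ^n = (1 − 0.4128)·0.4128^0 = 0.5872·1.000000 = 0.587196

Final: 0.587196


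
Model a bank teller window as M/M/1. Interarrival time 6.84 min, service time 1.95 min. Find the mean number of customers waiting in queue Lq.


λ = 60/6.84 = 8.7719 /hr
μ = 60/1.95 = 30.7692 /hr
ρ = λ/μ = 8.7719/30.7692 = 0.2851
Lq = ρ²/(1−ρ) = 0.08128/0.7149 = 0.1137

Final: 0.1137


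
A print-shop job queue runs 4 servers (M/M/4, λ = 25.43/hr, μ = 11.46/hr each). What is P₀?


a = λ/μ = 25.43/11.46 = 2.2190; ρ = a/c = 0.5548
Σ_{k=0}^{3} a^k/k! (terms k=0..3) = 1.00000 + 2.21902 + 2.46203 + 1.82110 = 7.50215
Tail: a^4/(4!(1−ρ)) = 24.24638/(24·0.4452) = 2.26901
P₀ = 1/(7.50215 + 2.26901) = 1/9.77117 = 0.102342

Final: 0.102342


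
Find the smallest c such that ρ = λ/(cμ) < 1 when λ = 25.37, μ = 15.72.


Stability requires cμ > λ ⇔ c > λ/μ.
λ/μ = 25.37/15.72 = 1.6139
Minimum integer c = ⌊1.6139⌋ + 1 = 2
Check: 2·15.72 = 31.44 > 25.37, while 1·15.72 = 15.72 ≤ 25.37

Final: 2 servers


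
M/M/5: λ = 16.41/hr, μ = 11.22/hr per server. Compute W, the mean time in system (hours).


a = 1.4626; ρ = 0.2925; P₀ = 0.231319
Lq = P₀·a^c·ρ/(c!(1−ρ)²) = 0.007539
Wq = Lq/λ = 0.007539/16.41 = 0.0004594 hr
W = Wq + 1/μ = 0.0004594 + 0.08913 = 0.08959 hr

Final: 0.08959 hr


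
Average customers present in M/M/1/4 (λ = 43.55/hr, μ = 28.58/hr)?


ρ = 43.55/28.58 = 1.5238
L = ρ[1 − (K+1)ρ^K + Kρ^(K+1)] / [(1−ρ)(1−ρ^(K+1))]
Numerator: 1.5238·(1 − 5·5.391427 + 4·8.215418) = 10.521084
Denominator: (-0.5238)·(-7.215418) = 3.779385
L = 10.521084/3.779385 = 2.7838

Final: 2.7838


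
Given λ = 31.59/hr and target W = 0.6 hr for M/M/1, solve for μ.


W = 1/(μ−λ) ⇒ μ − λ = 1/W = 1/0.6 = 1.6667
μ = λ + 1/W = 31.59 + 1.6667 = 33.2567 per hr

Final: 33.2567 /hr


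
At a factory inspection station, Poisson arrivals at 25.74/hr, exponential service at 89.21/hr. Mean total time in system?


W = 1/(μ−λ) = 1/(89.21 − 25.74) = 1/63.47 = 0.01576 hr

Final: 0.01576 hr


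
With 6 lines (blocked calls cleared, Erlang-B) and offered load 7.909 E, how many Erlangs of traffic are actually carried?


B(6,7.909) = 0.384763 (Erlang-B)
Carried load = a(1 − B) = 7.909·(1 − 0.384763) = 7.909·0.615237 = 4.8659 E

Final: 4.8659 Erlangs


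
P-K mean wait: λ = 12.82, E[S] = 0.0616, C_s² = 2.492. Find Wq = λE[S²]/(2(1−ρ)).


ρ = λ·E[S] = 12.82·0.0616 = 0.7897
E[S²] = E[S]²(1+C_s²) = 0.0616²·(1+2.492) = 0.013251
Wq = λ·E[S²]/(2(1−ρ)) = 12.82·0.013251/(2·0.2103) = 0.40390 hr

Final: 0.40390 hr


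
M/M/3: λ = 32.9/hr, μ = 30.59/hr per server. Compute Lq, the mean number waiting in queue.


a = λ/μ = 1.0755; ρ = a/3 = 0.3585
P₀ = 0.335897
Lq = P₀·a^c·ρ / (c!·(1−ρ)²) = 0.335897·1.24408·0.3585/(6·0.41152)
= 0.06068

Final: 0.06068


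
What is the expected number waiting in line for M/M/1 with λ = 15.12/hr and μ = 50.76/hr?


ρ = 15.12/50.76 = 0.2979
Lq = ρ²/(1−ρ) = 0.08873/0.7021 = 0.1264

Final: 0.1264


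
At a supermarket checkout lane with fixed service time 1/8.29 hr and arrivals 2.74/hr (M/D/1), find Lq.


ρ = 2.74/8.29 = 0.3305
M/D/1: Lq = ρ²/(2(1−ρ)) = 0.1092/(2·0.6695) = 0.08159

Final: 0.08159


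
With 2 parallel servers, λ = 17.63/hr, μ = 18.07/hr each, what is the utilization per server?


ρ = λ/(cμ) = 17.63/(2·18.07) = 17.63/36.14 = 0.4878

Final: 0.4878


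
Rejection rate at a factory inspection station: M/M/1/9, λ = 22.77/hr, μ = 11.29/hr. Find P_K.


ρ = λ/μ = 22.77/11.29 = 2.0168
P_K = (1−ρ)ρ^K/(1−ρ^(K+1)) = (-1.0168·552.105150)/(1 − 1113.501706)
= -561.396556/-1112.501706 = 0.504625

Final: 0.504625


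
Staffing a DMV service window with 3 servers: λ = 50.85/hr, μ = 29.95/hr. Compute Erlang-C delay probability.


a = λ/μ = 1.6978; ρ = a/3 = 0.5659
P₀ = 0.166157 (from M/M/c formula)
C(c,a) = [a^c/(c!(1−ρ))]·P₀ = [4.89421/(6·0.4341)]·0.166157
= 1.87925·0.166157 = 0.312251

Final: 0.312251


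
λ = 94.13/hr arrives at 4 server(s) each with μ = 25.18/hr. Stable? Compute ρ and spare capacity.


Total capacity cμ = 4·25.18 = 100.72/hr
ρ = λ/(cμ) = 94.13/100.72 = 0.9346
Stable ⇔ ρ < 1: YES
Spare capacity = cμ − λ = 100.72 − 94.13 = 6.59/hr

Final: ρ = 0.9346; stable; margin = 6.59/hr


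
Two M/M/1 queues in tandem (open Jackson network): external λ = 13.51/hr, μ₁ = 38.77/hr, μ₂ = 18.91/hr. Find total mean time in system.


Each node sees arrival rate λ = 13.51/hr (tandem ⇒ throughput preserved).
W₁ = 1/(μ₁−λ) = 1/(38.77−13.51) = 0.03959 hr
W₂ = 1/(μ₂−λ) = 1/(18.91−13.51) = 0.18519 hr
W_total = W₁ + W₂ = 0.03959 + 0.18519 = 0.22477 hr

Final: 0.22477 hr


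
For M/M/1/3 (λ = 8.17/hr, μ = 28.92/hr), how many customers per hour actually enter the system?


ρ = 0.2825; P_K = (1−ρ)ρ^3/(1−ρ^4) = 0.016280
λ_eff = λ(1 − P_K) = 8.17·(1 − 0.016280) = 8.17·0.983720 = 8.0370 /hr

Final: 8.0370 /hr


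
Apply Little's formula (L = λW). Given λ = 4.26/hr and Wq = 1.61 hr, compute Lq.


Lq = λWq = 4.26·1.61 = 6.8586

Final: 6.8586


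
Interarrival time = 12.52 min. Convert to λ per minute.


λ = 1/(interarrival time) in consistent units.
1 minute = 1 min, so λ = 1/12.52 = 0.07987 per minute

Final: 0.07987 /min


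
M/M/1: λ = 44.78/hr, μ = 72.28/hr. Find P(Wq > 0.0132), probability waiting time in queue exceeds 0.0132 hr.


ρ = 44.78/72.28 = 0.6195
P(Wq > t) = ρ·e^{−(μ−λ)t} = 0.6195·e^{−0.3630}
= 0.6195·0.695586 = 0.430940

Final: 0.430940


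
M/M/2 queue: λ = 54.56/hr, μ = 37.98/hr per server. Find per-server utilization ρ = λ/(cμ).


ρ = λ/(cμ) = 54.56/(2·37.98) = 54.56/75.96 = 0.7183

Final: 0.7183


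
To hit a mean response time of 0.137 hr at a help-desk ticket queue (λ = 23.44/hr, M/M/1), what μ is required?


W = 1/(μ−λ) ⇒ μ − λ = 1/W = 1/0.137 = 7.2993
μ = λ + 1/W = 23.44 + 7.2993 = 30.7393 per hr

Final: 30.7393 /hr


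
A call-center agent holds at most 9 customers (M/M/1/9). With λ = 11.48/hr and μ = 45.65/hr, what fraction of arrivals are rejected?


ρ = λ/μ = 11.48/45.65 = 0.2515
P_K = (1−ρ)ρ^K/(1−ρ^(K+1)) = (0.7485·0.000004023)/(1 − 0.000001012)
= 0.000003011/0.999999 = 0.000003011

Final: 0.000003011


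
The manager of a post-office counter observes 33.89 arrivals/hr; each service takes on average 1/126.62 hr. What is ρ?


ρ = λ/μ = 33.89/126.62 = 0.2677

Final: 0.2677


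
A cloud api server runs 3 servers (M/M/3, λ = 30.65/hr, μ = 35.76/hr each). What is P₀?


a = λ/μ = 30.65/35.76 = 0.8571; ρ = a/c = 0.2857
Σ_{k=0}^{2} a^k/k! (terms k=0..2) = 1.00000 + 0.85710 + 0.36731 = 2.22442
Tail: a^3/(3!(1−ρ)) = 0.62965/(6·0.7143) = 0.14692
P₀ = 1/(2.22442 + 0.14692) = 1/2.37133 = 0.421704

Final: 0.421704


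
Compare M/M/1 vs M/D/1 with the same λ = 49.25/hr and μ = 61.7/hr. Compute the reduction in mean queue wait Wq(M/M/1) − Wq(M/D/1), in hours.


ρ = 49.25/61.7 = 0.7982
Wq(M/M/1) = ρ/(μ−λ) = 0.7982/12.45 = 0.06411 hr
Wq(M/D/1) = ρ/(2(μ−λ)) = 0.03206 hr
Savings = 0.06411 − 0.03206 = 0.03206 hr

Final: 0.03206 hr


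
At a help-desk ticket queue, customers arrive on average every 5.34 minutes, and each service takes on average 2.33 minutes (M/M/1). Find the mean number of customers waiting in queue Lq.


λ = 60/5.34 = 11.2360 /hr
μ = 60/2.33 = 25.7511 /hr
ρ = λ/μ = 11.2360/25.7511 = 0.4363
Lq = ρ²/(1−ρ) = 0.1904/0.5637 = 0.3378

Final: 0.3378


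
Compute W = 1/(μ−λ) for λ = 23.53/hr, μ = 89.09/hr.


W = 1/(μ−λ) = 1/(89.09 − 23.53) = 1/65.56 = 0.01525 hr

Final: 0.01525 hr


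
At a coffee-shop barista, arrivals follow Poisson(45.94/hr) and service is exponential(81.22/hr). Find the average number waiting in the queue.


ρ = 45.94/81.22 = 0.5656
Lq = ρ²/(1−ρ) = 0.3199/0.4344 = 0.7365

Final: 0.7365


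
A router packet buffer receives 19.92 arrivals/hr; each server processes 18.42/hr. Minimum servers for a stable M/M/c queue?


Stability requires cμ > λ ⇔ c > λ/μ.
λ/μ = 19.92/18.42 = 1.0814
Minimum integer c = ⌊1.0814⌋ + 1 = 2
Check: 2·18.42 = 36.84 > 19.92, while 1·18.42 = 18.42 ≤ 19.92

Final: 2 servers


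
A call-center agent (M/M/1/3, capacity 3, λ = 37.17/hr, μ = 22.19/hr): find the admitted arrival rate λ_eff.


ρ = 1.6751; P_K = (1−ρ)ρ^3/(1−ρ^4) = 0.461650
λ_eff = λ(1 − P_K) = 37.17·(1 − 0.461650) = 37.17·0.538350 = 20.0105 /hr

Final: 20.0105 /hr


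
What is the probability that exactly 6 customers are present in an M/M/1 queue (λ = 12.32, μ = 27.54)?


ρ = 12.32/27.54 = 0.4473
P_n = (1−ρ)·ρ^n = (1 − 0.4473)·0.4473^6 = 0.5527·0.008015 = 0.004429

Final: 0.004429


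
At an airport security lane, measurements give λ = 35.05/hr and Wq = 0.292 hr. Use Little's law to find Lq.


Lq = λWq = 35.05·0.292 = 10.2346

Final: 10.2346


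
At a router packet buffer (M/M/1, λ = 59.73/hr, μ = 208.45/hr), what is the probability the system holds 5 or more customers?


ρ = 59.73/208.45 = 0.2865
P(N ≥ n) = ρ^n = 0.2865^5 = 0.001932

Final: 0.001932


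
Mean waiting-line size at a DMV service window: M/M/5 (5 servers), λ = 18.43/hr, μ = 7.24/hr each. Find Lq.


a = λ/μ = 2.5456; ρ = a/5 = 0.5091
P₀ = 0.076342
Lq = P₀·a^c·ρ / (c!·(1−ρ)²) = 0.076342·106.88920·0.5091/(120·0.24097)
= 0.14367

Final: 0.14367


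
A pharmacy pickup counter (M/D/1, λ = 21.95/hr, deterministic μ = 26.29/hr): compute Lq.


ρ = 21.95/26.29 = 0.8349
M/D/1: Lq = ρ²/(2(1−ρ)) = 0.6971/(2·0.1651) = 2.11134

Final: 2.11134


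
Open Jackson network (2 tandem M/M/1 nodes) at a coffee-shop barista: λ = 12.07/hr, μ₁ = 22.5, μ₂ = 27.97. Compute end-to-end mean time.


Each node sees arrival rate λ = 12.07/hr (tandem ⇒ throughput preserved).
W₁ = 1/(μ₁−λ) = 1/(22.5−12.07) = 0.09588 hr
W₂ = 1/(μ₂−λ) = 1/(27.97−12.07) = 0.06289 hr
W_total = W₁ + W₂ = 0.09588 + 0.06289 = 0.15877 hr

Final: 0.15877 hr


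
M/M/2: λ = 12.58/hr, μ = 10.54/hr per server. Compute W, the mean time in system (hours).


a = 1.1935; ρ = 0.5968; P₀ = 0.252525
Lq = P₀·a^c·ρ/(c!(1−ρ)²) = 0.66019
Wq = Lq/λ = 0.66019/12.58 = 0.05248 hr
W = Wq + 1/μ = 0.05248 + 0.09488 = 0.14736 hr

Final: 0.14736 hr


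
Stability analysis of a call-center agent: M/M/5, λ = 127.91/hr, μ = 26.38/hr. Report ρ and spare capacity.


Total capacity cμ = 5·26.38 = 131.90/hr
ρ = λ/(cμ) = 127.91/131.90 = 0.9697
Stable ⇔ ρ < 1: YES
Spare capacity = cμ − λ = 131.90 − 127.91 = 3.99/hr

Final: ρ = 0.9697; stable; margin = 3.99/hr


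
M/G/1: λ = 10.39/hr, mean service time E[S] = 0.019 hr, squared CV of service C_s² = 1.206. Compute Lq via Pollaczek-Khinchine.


ρ = λ·E[S] = 10.39·0.019 = 0.1974
Lq = ρ²(1+C_s²)/(2(1−ρ)) = 0.03897·(1+1.206)/(2·0.8026)
= 0.03897·2.2060/1.6052 = 0.05356

Final: 0.05356


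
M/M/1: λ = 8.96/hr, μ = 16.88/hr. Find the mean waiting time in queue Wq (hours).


ρ = 8.96/16.88 = 0.5308
Wq = ρ/(μ−λ) = 0.5308/(16.88 − 8.96) = 0.5308/7.92 = 0.06702 hr

Final: 0.06702 hr


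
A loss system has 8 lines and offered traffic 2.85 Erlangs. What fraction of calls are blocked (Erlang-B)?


B(c,a) = (a^c/c!) / Σ_{k=0}^{c} a^k/k!
a^8/8! = 0.107954
Σ terms (k=0..8): 1.00000 + 2.85000 + 4.06125 + 3.85819 + 2.74896 + 1.56691 + 0.74428 + 0.30303 + 0.10795 = 17.240565
B = 0.107954/17.240565 = 0.006262

Final: 0.006262


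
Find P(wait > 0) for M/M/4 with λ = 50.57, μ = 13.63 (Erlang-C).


a = λ/μ = 3.7102; ρ = a/4 = 0.9275
P₀ = 0.007747 (from M/M/c formula)
C(c,a) = [a^c/(c!(1−ρ))]·P₀ = [189.49091/(24·0.07245)]·0.007747
= 108.97726·0.007747 = 0.844246

Final: 0.844246


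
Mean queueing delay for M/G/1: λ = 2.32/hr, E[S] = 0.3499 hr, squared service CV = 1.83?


ρ = λ·E[S] = 2.32·0.3499 = 0.8118
E[S²] = E[S]²(1+C_s²) = 0.3499²·(1+1.83) = 0.346477
Wq = λ·E[S²]/(2(1−ρ)) = 2.32·0.346477/(2·0.1882) = 2.13520 hr

Final: 2.13520 hr


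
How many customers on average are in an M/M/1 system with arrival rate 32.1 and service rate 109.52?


ρ = λ/μ = 32.1/109.52 = 0.2931
L = ρ/(1−ρ) = 0.2931/(1 − 0.2931) = 0.2931/0.7069 = 0.4146

Final: 0.4146


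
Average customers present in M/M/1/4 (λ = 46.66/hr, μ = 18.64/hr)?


ρ = 46.66/18.64 = 2.5032
L = ρ[1 − (K+1)ρ^K + Kρ^(K+1)] / [(1−ρ)(1−ρ^(K+1))]
Numerator: 2.5032·(1 − 5·39.264069 + 4·98.286559) = 495.201508
Denominator: (-1.5032)·(-97.286559) = 146.242993
L = 495.201508/146.242993 = 3.3862

Final: 3.3862


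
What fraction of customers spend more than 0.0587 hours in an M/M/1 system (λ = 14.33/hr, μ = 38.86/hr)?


W ~ Exponential(μ−λ) for M/M/1.
μ − λ = 38.86 − 14.33 = 24.5300
P(W > t) = e^{−(μ−λ)t} = e^{−1.4399} = 0.236949

Final: 0.236949


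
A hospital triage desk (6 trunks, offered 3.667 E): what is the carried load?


B(6,3.667) = 0.093688 (Erlang-B)
Carried load = a(1 − B) = 3.667·(1 − 0.093688) = 3.667·0.906312 = 3.3234 E

Final: 3.3234 Erlangs


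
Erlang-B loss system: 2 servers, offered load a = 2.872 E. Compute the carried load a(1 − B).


B(2,2.872) = 0.515770 (Erlang-B)
Carried load = a(1 − B) = 2.872·(1 − 0.515770) = 2.872·0.484230 = 1.3907 E

Final: 1.3907 Erlangs


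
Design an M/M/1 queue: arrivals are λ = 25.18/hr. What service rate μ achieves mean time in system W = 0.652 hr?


W = 1/(μ−λ) ⇒ μ − λ = 1/W = 1/0.652 = 1.5337
μ = λ + 1/W = 25.18 + 1.5337 = 26.7137 per hr

Final: 26.7137 /hr


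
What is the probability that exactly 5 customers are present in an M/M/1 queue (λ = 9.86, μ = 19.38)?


ρ = 9.86/19.38 = 0.5088
P_n = (1−ρ)·ρ^n = (1 − 0.5088)·0.5088^5 = 0.4912·0.034089 = 0.016746

Final: 0.016746


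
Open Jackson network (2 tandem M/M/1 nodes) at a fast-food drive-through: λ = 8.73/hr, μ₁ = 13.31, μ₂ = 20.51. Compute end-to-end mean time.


Each node sees arrival rate λ = 8.73/hr (tandem ⇒ throughput preserved).
W₁ = 1/(μ₁−λ) = 1/(13.31−8.73) = 0.21834 hr
W₂ = 1/(μ₂−λ) = 1/(20.51−8.73) = 0.08489 hr
W_total = W₁ + W₂ = 0.21834 + 0.08489 = 0.30323 hr

Final: 0.30323 hr


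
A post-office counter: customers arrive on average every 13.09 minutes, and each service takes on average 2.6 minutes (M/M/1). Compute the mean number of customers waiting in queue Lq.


λ = 60/13.09 = 4.5837 /hr
μ = 60/2.6 = 23.0769 /hr
ρ = λ/μ = 4.5837/23.0769 = 0.1986
Lq = ρ²/(1−ρ) = 0.03945/0.8014 = 0.04923

Final: 0.04923


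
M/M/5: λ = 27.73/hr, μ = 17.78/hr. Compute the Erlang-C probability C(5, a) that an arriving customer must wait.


a = λ/μ = 1.5596; ρ = a/5 = 0.3119
P₀ = 0.209803 (from M/M/c formula)
C(c,a) = [a^c/(c!(1−ρ))]·P₀ = [9.22764/(120·0.6881)]·0.209803
= 0.11176·0.209803 = 0.023447

Final: 0.023447


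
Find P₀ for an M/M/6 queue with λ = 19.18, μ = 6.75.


a = λ/μ = 19.18/6.75 = 2.8415; ρ = a/c = 0.4736
Σ_{k=0}^{5} a^k/k! (terms k=0..5) = 1.00000 + 2.84148 + 4.03701 + 3.82369 + 2.71624 + 1.54363 = 15.96205
Tail: a^6/(6!(1−ρ)) = 526.34316/(720·0.5264) = 1.38869
P₀ = 1/(15.96205 + 1.38869) = 1/17.35074 = 0.057634

Final: 0.057634


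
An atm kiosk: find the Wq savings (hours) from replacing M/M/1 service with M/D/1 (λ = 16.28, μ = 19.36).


ρ = 16.28/19.36 = 0.8409
Wq(M/M/1) = ρ/(μ−λ) = 0.8409/3.08 = 0.27302 hr
Wq(M/D/1) = ρ/(2(μ−λ)) = 0.13651 hr
Savings = 0.27302 − 0.13651 = 0.13651 hr

Final: 0.13651 hr
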